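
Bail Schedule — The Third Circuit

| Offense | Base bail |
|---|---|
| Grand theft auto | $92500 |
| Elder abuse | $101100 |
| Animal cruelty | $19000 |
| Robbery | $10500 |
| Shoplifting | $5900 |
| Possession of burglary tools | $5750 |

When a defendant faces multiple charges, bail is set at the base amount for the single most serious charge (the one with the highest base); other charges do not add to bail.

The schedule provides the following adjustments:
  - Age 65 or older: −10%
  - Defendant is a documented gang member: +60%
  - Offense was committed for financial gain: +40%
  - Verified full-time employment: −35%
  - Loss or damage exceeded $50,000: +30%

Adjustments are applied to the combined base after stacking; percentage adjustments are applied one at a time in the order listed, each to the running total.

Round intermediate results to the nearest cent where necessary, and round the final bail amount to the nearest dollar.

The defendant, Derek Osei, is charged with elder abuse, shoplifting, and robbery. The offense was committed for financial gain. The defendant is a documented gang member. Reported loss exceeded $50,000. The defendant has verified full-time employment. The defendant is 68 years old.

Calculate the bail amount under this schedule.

Base amounts from the schedule: elder abuse $101100; shoplifting $5900; robbery $10500.
Stacking rule: use the highest base only. Highest is elder abuse at $101100. Combined base = $101100.
Age 65 or older (−10%): $101100 × 0.9 = $90990.
Defendant is a documented gang member (+60%): $90990 × 1.6 = $145584.
Offense was committed for financial gain (+40%): $145584 × 1.4 = $203817.60.
Verified full-time employment (−35%): $203817.60 × 0.65 = $132481.44.
Loss or damage exceeded $50,000 (+30%): $132481.44 × 1.3 = $172225.87.
Rounded to the nearest dollar: $172226.

$172226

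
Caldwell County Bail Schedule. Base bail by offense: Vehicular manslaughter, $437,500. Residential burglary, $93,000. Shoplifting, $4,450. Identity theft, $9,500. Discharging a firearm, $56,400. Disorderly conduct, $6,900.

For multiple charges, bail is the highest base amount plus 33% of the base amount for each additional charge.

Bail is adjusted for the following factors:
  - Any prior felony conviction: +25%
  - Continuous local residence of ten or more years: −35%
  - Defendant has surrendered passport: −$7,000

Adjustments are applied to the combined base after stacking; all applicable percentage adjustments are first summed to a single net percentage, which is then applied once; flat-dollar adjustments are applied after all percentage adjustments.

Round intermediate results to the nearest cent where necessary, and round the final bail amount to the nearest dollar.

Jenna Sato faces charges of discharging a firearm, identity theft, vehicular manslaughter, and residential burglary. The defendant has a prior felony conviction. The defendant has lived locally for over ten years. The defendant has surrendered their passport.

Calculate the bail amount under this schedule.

Base amounts from the schedule: discharging a firearm $56,400; identity theft $9,500; vehicular manslaughter $437,500; residential burglary $93,000.
Stacking rule: highest base plus 33% of each additional charge. Highest is vehicular manslaughter at $437,500. Additional: $56,400 × 33% = $18,612; $9,500 × 33% = $3,135; $93,000 × 33% = $30,690. Combined base = $437,500 + $52,437 = $489,937.
Net percentage adjustment: +25% −35% = −10%. $489,937 × 0.9 = $440,943.30.
Defendant has surrendered passport (−$7,000 flat): $440,943.30 − $7,000 = $433,943.30.
Rounded to the nearest dollar: $433,943.

$433,943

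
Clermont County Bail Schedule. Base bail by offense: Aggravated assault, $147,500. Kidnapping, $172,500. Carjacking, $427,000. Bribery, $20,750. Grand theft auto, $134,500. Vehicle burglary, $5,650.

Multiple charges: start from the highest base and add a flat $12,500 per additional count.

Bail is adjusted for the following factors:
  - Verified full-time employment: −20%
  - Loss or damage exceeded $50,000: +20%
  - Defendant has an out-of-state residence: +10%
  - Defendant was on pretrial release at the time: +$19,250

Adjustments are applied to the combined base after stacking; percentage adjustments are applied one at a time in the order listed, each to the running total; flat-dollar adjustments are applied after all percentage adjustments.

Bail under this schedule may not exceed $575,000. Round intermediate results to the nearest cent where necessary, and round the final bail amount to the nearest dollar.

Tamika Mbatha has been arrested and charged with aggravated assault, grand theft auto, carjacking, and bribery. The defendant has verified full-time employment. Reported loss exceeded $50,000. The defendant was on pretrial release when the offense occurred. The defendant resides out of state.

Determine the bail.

$509,762

Base amounts from the schedule: aggravated assault $147,500; grand theft auto $134,500; carjacking $427,000; bribery $20,750.
Stacking rule: highest base plus $12,500 per additional charge. Highest is carjacking at $427,000; 3 additional charges → +$37,500. Combined base = $464,500.
Verified full-time employment (−20%): $464,500 × 0.8 = $371,600.
Loss or damage exceeded $50,000 (+20%): $371,600 × 1.2 = $445,920.
Defendant has an out-of-state residence (+10%): $445,920 × 1.1 = $490,512.
Defendant was on pretrial release at the time (+$19,250 flat): $490,512 + $19,250 = $509,762.
$509,762 is within the $575,000 maximum.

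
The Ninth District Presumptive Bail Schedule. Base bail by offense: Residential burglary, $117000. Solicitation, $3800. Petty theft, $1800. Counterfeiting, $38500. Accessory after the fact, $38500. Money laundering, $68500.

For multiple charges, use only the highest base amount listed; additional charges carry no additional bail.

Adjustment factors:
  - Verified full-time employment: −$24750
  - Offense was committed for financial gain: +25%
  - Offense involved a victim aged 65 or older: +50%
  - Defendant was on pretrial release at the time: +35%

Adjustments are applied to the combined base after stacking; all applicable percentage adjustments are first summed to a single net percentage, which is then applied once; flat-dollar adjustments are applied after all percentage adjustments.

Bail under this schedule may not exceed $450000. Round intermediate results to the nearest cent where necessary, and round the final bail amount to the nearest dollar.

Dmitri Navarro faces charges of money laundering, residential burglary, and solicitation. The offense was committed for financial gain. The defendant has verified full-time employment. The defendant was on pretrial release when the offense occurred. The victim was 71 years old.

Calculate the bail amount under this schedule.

$220950

Base amounts from the schedule: money laundering $68500; residential burglary $117000; solicitation $3800.
Stacking rule: use the highest base only. Highest is residential burglary at $117000. Combined base = $117000.
Net percentage adjustment: +25% +50% +35% = +110%. $117000 × 2.1 = $245700.
Verified full-time employment (−$24750 flat): $245700 − $24750 = $220950.
$220950 is within the $450000 maximum.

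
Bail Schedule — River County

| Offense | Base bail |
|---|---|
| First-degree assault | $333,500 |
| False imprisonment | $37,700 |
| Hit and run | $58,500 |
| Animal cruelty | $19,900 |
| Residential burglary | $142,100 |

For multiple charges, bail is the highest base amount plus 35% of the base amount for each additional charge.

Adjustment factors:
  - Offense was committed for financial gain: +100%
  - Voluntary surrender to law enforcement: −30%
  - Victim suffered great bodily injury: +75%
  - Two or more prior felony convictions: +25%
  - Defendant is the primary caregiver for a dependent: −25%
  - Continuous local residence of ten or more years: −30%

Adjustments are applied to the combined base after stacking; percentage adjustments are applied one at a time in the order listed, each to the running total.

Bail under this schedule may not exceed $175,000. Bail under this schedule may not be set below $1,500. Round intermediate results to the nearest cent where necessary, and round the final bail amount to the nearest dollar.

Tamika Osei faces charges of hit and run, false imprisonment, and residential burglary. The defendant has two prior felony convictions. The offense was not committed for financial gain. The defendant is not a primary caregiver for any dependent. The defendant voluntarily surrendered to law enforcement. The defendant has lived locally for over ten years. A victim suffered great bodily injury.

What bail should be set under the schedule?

Base amounts from the schedule: hit and run $58,500; false imprisonment $37,700; residential burglary $142,100.
Stacking rule: highest base plus 35% of each additional charge. Highest is residential burglary at $142,100. Additional: $58,500 × 35% = $20,475; $37,700 × 35% = $13,195. Combined base = $142,100 + $33,670 = $175,770.
Voluntary surrender to law enforcement (−30%): $175,770 × 0.7 = $123,039.
Victim suffered great bodily injury (+75%): $123,039 × 1.75 = $215,318.25.
Two or more prior felony convictions (+25%): $215,318.25 × 1.25 = $269,147.81.
Continuous local residence of ten or more years (−30%): $269,147.81 × 0.7 = $188,403.47.
Result $188,403.47 exceeds the maximum of $175,000; bail is capped at $175,000.
$175,000 is at or above the $1,500 minimum.

$175,000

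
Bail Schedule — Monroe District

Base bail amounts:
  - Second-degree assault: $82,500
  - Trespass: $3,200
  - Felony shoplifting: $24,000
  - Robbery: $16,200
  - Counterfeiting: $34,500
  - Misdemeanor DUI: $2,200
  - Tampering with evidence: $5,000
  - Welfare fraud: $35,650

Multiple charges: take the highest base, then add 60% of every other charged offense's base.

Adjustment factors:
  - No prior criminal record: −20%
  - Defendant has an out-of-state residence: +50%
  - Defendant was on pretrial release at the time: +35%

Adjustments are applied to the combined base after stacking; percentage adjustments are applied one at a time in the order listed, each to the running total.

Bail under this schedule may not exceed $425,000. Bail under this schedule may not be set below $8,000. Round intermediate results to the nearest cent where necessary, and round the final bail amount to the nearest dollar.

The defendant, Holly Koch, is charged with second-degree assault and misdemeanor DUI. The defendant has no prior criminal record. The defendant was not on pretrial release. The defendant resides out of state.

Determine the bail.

Base amounts from the schedule: second-degree assault $82,500; misdemeanor DUI $2,200.
Stacking rule: highest base plus 60% of each additional charge. Highest is second-degree assault at $82,500. Additional: $2,200 × 60% = $1,320. Combined base = $82,500 + $1,320 = $83,820.
No prior criminal record (−20%): $83,820 × 0.8 = $67,056.
Defendant has an out-of-state residence (+50%): $67,056 × 1.5 = $100,584.
$100,584 is within the $425,000 maximum.
$100,584 is at or above the $8,000 minimum.

$100,584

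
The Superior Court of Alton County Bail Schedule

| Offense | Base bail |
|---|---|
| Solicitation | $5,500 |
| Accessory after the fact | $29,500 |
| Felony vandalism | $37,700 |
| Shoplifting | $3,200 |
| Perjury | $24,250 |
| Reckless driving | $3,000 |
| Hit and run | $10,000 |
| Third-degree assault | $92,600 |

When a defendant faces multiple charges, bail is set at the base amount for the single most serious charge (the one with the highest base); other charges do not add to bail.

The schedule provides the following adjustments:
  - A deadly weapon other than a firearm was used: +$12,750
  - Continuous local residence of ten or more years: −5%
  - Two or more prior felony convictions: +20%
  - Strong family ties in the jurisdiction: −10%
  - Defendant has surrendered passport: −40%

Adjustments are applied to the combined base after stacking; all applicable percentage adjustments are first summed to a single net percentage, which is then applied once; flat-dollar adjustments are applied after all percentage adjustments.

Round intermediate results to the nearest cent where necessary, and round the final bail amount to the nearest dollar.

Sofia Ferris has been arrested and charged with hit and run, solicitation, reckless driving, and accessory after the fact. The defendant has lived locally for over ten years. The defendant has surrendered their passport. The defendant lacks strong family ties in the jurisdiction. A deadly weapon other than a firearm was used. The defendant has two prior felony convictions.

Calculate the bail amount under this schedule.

$34,875

Base amounts from the schedule: hit and run $10,000; solicitation $5,500; reckless driving $3,000; accessory after the fact $29,500.
Stacking rule: use the highest base only. Highest is accessory after the fact at $29,500. Combined base = $29,500.
Net percentage adjustment: −5% +20% −40% = −25%. $29,500 × 0.75 = $22,125.
A deadly weapon other than a firearm was used (+$12,750 flat): $22,125 + $12,750 = $34,875.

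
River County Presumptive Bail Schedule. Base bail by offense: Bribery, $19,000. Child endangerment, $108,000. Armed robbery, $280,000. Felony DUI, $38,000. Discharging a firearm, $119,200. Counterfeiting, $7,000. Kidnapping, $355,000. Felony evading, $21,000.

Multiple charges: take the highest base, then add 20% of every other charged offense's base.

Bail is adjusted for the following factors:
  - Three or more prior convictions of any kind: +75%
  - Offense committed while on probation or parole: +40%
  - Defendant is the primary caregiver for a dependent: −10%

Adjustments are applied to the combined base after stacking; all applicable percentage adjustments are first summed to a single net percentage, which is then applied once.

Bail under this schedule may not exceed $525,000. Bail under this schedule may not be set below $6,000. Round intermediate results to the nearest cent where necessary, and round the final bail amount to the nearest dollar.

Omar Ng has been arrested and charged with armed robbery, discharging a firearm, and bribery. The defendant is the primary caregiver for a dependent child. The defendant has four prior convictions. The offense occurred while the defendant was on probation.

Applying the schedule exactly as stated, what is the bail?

Base amounts from the schedule: armed robbery $280,000; discharging a firearm $119,200; bribery $19,000.
Stacking rule: highest base plus 20% of each additional charge. Highest is armed robbery at $280,000. Additional: $119,200 × 20% = $23,840; $19,000 × 20% = $3,800. Combined base = $280,000 + $27,640 = $307,640.
Net percentage adjustment: +75% +40% −10% = +105%. $307,640 × 2.05 = $630,662.
Result $630,662 exceeds the maximum of $525,000; bail is capped at $525,000.
$525,000 is at or above the $6,000 minimum.

$525,000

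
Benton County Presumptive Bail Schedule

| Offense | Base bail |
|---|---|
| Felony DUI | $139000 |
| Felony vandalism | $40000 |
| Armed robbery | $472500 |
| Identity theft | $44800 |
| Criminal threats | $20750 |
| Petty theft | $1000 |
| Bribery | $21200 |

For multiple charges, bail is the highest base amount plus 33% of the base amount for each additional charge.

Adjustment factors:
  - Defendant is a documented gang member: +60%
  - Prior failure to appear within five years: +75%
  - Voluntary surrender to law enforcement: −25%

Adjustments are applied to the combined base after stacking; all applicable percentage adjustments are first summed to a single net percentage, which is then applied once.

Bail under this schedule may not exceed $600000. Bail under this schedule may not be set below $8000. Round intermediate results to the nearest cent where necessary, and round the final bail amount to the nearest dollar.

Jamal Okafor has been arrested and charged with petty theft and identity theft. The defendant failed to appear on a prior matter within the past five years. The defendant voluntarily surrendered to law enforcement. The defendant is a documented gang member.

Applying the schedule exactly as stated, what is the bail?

$94773

Base amounts from the schedule: petty theft $1000; identity theft $44800.
Stacking rule: highest base plus 33% of each additional charge. Highest is identity theft at $44800. Additional: $1000 × 33% = $330. Combined base = $44800 + $330 = $45130.
Net percentage adjustment: +60% +75% −25% = +110%. $45130 × 2.1 = $94773.
$94773 is within the $600000 maximum.
$94773 is at or above the $8000 minimum.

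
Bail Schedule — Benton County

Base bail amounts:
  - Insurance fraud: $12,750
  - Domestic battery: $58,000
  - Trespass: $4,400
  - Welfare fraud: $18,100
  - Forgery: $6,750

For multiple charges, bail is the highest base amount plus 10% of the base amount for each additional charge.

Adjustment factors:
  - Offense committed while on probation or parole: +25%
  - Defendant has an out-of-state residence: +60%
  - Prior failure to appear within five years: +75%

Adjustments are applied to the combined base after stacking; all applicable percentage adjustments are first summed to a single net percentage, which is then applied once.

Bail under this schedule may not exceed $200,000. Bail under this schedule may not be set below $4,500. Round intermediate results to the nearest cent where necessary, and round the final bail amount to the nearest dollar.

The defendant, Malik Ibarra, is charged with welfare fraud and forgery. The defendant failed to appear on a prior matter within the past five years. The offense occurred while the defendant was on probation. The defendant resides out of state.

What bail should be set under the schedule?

Base amounts from the schedule: welfare fraud $18,100; forgery $6,750.
Stacking rule: highest base plus 10% of each additional charge. Highest is welfare fraud at $18,100. Additional: $6,750 × 10% = $675. Combined base = $18,100 + $675 = $18,775.
Net percentage adjustment: +25% +60% +75% = +160%. $18,775 × 2.6 = $48,815.
$48,815 is within the $200,000 maximum.
$48,815 is at or above the $4,500 minimum.

$48,815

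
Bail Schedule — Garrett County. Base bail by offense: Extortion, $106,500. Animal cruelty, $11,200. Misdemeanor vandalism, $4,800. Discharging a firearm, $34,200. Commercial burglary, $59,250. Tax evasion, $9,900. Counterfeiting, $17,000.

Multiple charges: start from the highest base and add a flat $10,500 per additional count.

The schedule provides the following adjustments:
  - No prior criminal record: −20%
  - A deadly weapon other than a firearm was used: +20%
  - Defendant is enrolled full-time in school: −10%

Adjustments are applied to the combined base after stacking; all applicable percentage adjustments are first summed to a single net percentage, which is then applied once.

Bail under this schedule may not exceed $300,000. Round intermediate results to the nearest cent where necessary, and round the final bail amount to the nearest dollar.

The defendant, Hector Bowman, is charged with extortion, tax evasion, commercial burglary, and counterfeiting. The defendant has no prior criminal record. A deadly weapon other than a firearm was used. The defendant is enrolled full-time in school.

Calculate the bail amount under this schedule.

$124,200

Base amounts from the schedule: extortion $106,500; tax evasion $9,900; commercial burglary $59,250; counterfeiting $17,000.
Stacking rule: highest base plus $10,500 per additional charge. Highest is extortion at $106,500; 3 additional charges → +$31,500. Combined base = $138,000.
Net percentage adjustment: −20% +20% −10% = −10%. $138,000 × 0.9 = $124,200.
$124,200 is within the $300,000 maximum.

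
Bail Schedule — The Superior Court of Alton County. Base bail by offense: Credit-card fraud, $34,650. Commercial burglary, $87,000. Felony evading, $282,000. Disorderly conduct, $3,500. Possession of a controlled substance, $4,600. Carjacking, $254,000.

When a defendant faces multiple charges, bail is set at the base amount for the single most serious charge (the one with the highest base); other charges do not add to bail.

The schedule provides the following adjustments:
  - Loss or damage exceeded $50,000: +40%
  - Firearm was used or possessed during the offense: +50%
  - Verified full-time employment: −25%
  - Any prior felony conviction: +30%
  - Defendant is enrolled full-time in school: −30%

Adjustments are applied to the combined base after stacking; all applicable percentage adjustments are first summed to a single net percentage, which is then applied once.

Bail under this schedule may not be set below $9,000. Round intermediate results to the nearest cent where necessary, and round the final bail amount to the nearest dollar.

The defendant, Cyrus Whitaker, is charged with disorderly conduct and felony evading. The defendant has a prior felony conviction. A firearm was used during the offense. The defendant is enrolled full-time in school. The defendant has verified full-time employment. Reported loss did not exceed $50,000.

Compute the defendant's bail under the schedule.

$352,500

Base amounts from the schedule: disorderly conduct $3,500; felony evading $282,000.
Stacking rule: use the highest base only. Highest is felony evading at $282,000. Combined base = $282,000.
Net percentage adjustment: +50% −25% +30% −30% = +25%. $282,000 × 1.25 = $352,500.
$352,500 is at or above the $9,000 minimum.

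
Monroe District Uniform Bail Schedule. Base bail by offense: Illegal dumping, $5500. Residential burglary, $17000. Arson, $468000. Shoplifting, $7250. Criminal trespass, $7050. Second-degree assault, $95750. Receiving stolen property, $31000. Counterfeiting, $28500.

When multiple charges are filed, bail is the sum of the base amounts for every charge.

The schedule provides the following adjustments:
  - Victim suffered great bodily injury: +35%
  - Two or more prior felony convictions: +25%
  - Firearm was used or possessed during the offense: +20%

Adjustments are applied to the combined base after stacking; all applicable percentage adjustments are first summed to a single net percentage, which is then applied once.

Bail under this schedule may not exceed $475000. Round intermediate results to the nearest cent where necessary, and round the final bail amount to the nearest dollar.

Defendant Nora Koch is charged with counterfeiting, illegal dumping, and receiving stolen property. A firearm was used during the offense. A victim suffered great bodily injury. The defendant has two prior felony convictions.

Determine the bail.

$117000

Base amounts from the schedule: counterfeiting $28500; illegal dumping $5500; receiving stolen property $31000.
Stacking rule: sum of all bases. $28500 + $5500 + $31000 = $65000.
Net percentage adjustment: +35% +25% +20% = +80%. $65000 × 1.8 = $117000.
$117000 is within the $475000 maximum.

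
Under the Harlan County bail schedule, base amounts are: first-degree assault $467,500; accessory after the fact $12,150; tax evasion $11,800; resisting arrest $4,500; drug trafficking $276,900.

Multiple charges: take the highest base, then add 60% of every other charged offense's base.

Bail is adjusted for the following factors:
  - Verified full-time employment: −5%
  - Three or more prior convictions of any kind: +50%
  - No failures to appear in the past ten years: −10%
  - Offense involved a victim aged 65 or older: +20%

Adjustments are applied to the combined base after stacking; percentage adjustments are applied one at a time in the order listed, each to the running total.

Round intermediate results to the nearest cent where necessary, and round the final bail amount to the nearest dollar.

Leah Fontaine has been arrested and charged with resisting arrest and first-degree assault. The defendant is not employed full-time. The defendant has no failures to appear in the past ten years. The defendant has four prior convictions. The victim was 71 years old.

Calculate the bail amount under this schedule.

Base amounts from the schedule: resisting arrest $4,500; first-degree assault $467,500.
Stacking rule: highest base plus 60% of each additional charge. Highest is first-degree assault at $467,500. Additional: $4,500 × 60% = $2,700. Combined base = $467,500 + $2,700 = $470,200.
Three or more prior convictions of any kind (+50%): $470,200 × 1.5 = $705,300.
No failures to appear in the past ten years (−10%): $705,300 × 0.9 = $634,770.
Offense involved a victim aged 65 or older (+20%): $634,770 × 1.2 = $761,724.

$761,724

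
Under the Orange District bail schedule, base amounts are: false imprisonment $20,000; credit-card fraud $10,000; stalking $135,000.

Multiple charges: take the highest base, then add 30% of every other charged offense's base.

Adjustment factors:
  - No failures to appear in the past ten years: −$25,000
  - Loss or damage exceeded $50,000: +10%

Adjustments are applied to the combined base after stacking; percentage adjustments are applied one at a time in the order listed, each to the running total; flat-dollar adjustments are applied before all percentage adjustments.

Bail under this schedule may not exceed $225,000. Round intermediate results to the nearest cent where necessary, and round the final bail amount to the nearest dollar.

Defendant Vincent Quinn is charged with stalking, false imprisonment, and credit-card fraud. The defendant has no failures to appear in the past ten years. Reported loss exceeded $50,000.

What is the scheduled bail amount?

$130,900

Base amounts from the schedule: stalking $135,000; false imprisonment $20,000; credit-card fraud $10,000.
Stacking rule: highest base plus 30% of each additional charge. Highest is stalking at $135,000. Additional: $20,000 × 30% = $6,000; $10,000 × 30% = $3,000. Combined base = $135,000 + $9,000 = $144,000.
No failures to appear in the past ten years (−$25,000 flat): $144,000 − $25,000 = $119,000.
Loss or damage exceeded $50,000 (+10%): $119,000 × 1.1 = $130,900.
$130,900 is within the $225,000 maximum.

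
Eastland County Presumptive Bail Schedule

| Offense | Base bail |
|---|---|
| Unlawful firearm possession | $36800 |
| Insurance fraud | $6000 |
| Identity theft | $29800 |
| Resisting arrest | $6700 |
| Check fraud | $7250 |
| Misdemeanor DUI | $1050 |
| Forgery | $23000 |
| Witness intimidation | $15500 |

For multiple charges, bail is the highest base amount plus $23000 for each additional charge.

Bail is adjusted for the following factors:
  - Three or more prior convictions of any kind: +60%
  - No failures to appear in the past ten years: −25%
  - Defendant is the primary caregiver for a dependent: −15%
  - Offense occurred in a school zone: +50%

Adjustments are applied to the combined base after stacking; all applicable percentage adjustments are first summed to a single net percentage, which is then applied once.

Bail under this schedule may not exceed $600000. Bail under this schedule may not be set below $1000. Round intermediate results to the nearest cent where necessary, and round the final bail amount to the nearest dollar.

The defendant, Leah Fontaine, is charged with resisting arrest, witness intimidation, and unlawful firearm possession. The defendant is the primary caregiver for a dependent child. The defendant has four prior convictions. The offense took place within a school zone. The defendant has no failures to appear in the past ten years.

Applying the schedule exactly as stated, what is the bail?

Base amounts from the schedule: resisting arrest $6700; witness intimidation $15500; unlawful firearm possession $36800.
Stacking rule: highest base plus $23000 per additional charge. Highest is unlawful firearm possession at $36800; 2 additional charges → +$46000. Combined base = $82800.
Net percentage adjustment: +60% −25% −15% +50% = +70%. $82800 × 1.7 = $140760.
$140760 is within the $600000 maximum.
$140760 is at or above the $1000 minimum.

$140760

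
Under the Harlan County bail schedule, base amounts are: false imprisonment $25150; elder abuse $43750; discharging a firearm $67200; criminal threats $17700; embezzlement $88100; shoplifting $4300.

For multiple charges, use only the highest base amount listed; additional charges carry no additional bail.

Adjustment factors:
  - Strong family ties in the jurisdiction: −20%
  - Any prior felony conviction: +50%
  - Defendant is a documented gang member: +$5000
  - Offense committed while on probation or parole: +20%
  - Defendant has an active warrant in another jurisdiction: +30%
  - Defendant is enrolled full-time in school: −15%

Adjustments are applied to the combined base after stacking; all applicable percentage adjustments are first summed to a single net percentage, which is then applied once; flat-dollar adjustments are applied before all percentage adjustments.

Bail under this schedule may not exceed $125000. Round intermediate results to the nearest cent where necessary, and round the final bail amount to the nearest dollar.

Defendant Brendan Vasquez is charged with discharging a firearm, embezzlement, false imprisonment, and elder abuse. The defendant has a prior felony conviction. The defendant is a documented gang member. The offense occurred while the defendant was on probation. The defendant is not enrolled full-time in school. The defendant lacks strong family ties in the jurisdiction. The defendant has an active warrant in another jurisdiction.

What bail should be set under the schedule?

Base amounts from the schedule: discharging a firearm $67200; embezzlement $88100; false imprisonment $25150; elder abuse $43750.
Stacking rule: use the highest base only. Highest is embezzlement at $88100. Combined base = $88100.
Defendant is a documented gang member (+$5000 flat): $88100 + $5000 = $93100.
Net percentage adjustment: +50% +20% +30% = +100%. $93100 × 2 = $186200.
Result $186200 exceeds the maximum of $125000; bail is capped at $125000.

$125000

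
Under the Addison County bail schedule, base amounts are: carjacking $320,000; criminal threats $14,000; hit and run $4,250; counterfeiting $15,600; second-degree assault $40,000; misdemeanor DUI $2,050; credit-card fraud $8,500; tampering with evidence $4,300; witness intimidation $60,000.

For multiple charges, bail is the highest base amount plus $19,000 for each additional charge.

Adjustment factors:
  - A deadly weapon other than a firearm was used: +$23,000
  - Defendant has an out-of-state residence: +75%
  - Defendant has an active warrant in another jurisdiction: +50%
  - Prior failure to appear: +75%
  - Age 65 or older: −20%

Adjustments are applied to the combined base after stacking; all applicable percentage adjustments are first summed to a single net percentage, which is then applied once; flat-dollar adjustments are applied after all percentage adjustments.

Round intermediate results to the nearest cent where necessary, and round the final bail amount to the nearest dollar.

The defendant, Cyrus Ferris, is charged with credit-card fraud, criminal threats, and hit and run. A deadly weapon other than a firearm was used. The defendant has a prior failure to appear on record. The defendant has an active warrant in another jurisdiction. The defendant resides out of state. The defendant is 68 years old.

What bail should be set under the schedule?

Base amounts from the schedule: credit-card fraud $8,500; criminal threats $14,000; hit and run $4,250.
Stacking rule: highest base plus $19,000 per additional charge. Highest is criminal threats at $14,000; 2 additional charges → +$38,000. Combined base = $52,000.
Net percentage adjustment: +75% +50% +75% −20% = +180%. $52,000 × 2.8 = $145,600.
A deadly weapon other than a firearm was used (+$23,000 flat): $145,600 + $23,000 = $168,600.

$168,600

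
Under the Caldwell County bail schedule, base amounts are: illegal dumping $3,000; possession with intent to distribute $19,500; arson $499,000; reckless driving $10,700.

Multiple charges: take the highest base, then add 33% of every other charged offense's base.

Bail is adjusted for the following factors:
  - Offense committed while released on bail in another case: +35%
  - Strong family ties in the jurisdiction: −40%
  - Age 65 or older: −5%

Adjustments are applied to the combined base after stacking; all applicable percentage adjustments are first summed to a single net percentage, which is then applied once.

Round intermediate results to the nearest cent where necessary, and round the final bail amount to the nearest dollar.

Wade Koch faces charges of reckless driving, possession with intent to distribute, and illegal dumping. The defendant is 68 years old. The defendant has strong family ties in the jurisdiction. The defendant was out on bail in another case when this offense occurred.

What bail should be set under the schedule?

$21,619

Base amounts from the schedule: reckless driving $10,700; possession with intent to distribute $19,500; illegal dumping $3,000.
Stacking rule: highest base plus 33% of each additional charge. Highest is possession with intent to distribute at $19,500. Additional: $10,700 × 33% = $3,531; $3,000 × 33% = $990. Combined base = $19,500 + $4,521 = $24,021.
Net percentage adjustment: +35% −40% −5% = −10%. $24,021 × 0.9 = $21,618.90.
Rounded to the nearest dollar: $21,619.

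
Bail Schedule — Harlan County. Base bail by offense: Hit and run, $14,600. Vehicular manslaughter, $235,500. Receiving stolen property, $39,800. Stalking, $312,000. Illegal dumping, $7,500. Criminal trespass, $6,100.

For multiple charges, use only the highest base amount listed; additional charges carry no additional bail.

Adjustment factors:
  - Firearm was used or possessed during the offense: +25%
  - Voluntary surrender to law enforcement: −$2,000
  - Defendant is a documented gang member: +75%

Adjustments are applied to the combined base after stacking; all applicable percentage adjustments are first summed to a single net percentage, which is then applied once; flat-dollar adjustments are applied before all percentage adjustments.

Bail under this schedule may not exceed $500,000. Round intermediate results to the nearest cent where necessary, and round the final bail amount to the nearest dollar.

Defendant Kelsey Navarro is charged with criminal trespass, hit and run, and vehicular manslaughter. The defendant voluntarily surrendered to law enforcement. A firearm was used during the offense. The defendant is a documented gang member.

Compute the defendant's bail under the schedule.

Base amounts from the schedule: criminal trespass $6,100; hit and run $14,600; vehicular manslaughter $235,500.
Stacking rule: use the highest base only. Highest is vehicular manslaughter at $235,500. Combined base = $235,500.
Voluntary surrender to law enforcement (−$2,000 flat): $235,500 − $2,000 = $233,500.
Net percentage adjustment: +25% +75% = +100%. $233,500 × 2 = $467,000.
$467,000 is within the $500,000 maximum.

$467,000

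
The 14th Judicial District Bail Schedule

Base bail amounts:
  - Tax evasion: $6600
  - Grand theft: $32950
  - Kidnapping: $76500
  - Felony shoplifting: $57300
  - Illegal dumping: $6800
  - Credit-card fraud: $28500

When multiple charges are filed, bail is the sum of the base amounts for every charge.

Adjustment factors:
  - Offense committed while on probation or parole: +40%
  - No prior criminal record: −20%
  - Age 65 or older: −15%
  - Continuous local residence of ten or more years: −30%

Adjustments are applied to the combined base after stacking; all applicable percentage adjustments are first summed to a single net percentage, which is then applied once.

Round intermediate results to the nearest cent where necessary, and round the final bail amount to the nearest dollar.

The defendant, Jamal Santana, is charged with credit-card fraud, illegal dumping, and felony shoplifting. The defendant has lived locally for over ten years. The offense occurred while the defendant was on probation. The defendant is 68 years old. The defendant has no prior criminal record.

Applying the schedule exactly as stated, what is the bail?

Base amounts from the schedule: credit-card fraud $28500; illegal dumping $6800; felony shoplifting $57300.
Stacking rule: sum of all bases. $28500 + $6800 + $57300 = $92600.
Net percentage adjustment: +40% −20% −15% −30% = −25%. $92600 × 0.75 = $69450.

$69450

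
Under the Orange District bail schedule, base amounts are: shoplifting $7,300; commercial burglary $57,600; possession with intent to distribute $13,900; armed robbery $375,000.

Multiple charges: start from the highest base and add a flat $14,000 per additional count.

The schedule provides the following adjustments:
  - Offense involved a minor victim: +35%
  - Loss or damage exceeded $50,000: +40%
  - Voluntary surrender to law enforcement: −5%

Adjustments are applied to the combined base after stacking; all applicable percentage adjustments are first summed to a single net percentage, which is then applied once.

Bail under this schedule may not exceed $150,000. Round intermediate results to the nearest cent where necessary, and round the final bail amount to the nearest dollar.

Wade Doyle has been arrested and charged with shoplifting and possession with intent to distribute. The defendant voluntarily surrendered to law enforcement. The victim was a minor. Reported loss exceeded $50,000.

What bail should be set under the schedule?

Base amounts from the schedule: shoplifting $7,300; possession with intent to distribute $13,900.
Stacking rule: highest base plus $14,000 per additional charge. Highest is possession with intent to distribute at $13,900; 1 additional charge → +$14,000. Combined base = $27,900.
Net percentage adjustment: +35% +40% −5% = +70%. $27,900 × 1.7 = $47,430.
$47,430 is within the $150,000 maximum.

$47,430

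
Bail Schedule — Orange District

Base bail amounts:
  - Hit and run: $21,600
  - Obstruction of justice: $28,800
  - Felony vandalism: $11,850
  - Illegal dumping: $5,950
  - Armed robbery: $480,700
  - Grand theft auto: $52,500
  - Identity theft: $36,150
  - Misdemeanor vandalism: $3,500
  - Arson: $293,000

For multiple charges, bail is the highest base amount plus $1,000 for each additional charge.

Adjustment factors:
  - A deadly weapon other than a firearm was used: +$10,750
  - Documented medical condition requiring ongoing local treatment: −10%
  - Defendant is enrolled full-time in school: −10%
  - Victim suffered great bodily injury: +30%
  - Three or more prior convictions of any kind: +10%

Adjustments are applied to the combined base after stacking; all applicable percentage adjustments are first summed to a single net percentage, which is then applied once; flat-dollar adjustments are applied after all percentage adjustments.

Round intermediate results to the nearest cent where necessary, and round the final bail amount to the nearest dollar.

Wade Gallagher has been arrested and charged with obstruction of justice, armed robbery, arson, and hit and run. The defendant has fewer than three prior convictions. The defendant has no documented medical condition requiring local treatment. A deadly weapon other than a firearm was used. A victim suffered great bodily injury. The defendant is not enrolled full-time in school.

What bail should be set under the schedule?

Base amounts from the schedule: obstruction of justice $28,800; armed robbery $480,700; arson $293,000; hit and run $21,600.
Stacking rule: highest base plus $1,000 per additional charge. Highest is armed robbery at $480,700; 3 additional charges → +$3,000. Combined base = $483,700.
Victim suffered great bodily injury (+30%): $483,700 × 1.3 = $628,810.
A deadly weapon other than a firearm was used (+$10,750 flat): $628,810 + $10,750 = $639,560.

$639,560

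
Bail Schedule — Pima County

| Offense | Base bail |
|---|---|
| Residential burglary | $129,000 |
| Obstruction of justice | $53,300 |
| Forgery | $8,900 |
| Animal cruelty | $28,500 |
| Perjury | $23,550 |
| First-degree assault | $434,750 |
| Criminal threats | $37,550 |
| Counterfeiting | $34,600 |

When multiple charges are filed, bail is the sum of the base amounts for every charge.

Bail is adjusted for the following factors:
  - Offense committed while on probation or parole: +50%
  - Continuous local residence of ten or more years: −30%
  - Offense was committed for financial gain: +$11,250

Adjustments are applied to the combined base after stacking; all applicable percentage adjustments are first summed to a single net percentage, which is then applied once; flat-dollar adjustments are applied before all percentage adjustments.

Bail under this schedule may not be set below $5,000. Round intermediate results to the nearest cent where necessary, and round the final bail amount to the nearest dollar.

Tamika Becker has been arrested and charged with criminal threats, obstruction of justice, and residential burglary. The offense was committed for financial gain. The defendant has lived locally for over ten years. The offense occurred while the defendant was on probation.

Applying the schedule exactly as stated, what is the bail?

Base amounts from the schedule: criminal threats $37,550; obstruction of justice $53,300; residential burglary $129,000.
Stacking rule: sum of all bases. $37,550 + $53,300 + $129,000 = $219,850.
Offense was committed for financial gain (+$11,250 flat): $219,850 + $11,250 = $231,100.
Net percentage adjustment: +50% −30% = +20%. $231,100 × 1.2 = $277,320.
$277,320 is at or above the $5,000 minimum.

$277,320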